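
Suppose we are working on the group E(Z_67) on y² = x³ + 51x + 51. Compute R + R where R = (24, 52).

tangent at (24, 52): λ = (3·24² + 51)/(2·52) ≡ 37/37. 37⁻¹ ≡ 29 (mod 67), so λ ≡ 37·29 ≡ 1.
  x = λ² - 24 - 24 = 1 - 48 ≡ 20; y = λ·(24 - 20) - 52 ≡ 19. → (20, 19)

(20, 19)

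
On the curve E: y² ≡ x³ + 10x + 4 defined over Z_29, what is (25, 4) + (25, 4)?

(8, 25)

tangent at (25, 4): λ = (3·25² + 10)/(2·4) ≡ 0/8. 8⁻¹ ≡ 11 (mod 29) since 8·11 = 88 ≡ 1, so λ ≡ 0·11 ≡ 0.
  x = λ² - 25 - 25 = 0 - 50 ≡ 8; y = λ·(25 - 8) - 4 ≡ 25. → (8, 25)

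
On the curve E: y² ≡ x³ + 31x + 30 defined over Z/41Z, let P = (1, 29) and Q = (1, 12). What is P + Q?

The two points share x = 1 and their y-coordinates satisfy 29 + 12 ≡ 0 (mod 41), so they are inverses. Their sum is O.

O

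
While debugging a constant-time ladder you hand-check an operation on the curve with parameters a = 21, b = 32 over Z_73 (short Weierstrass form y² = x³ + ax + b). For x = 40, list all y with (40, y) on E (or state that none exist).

11, 62

x³ + 21x + 32 = 64872 ≡ 48 (mod 73).
Square roots of 48 mod 73: 11 and 62 (since 11² = 121 ≡ 48).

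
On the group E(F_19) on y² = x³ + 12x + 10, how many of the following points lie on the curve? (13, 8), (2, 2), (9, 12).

(13, 8): 8² ≡ 7, rhs ≡ 7 → on.
(2, 2): 2² ≡ 4, rhs ≡ 4 → on.
(9, 12): 12² ≡ 11, rhs ≡ 11 → on.

3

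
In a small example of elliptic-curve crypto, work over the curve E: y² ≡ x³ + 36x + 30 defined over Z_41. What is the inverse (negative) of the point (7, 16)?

(7, 25)

-(7, 16) = (7, -16 mod 41) = (7, 25).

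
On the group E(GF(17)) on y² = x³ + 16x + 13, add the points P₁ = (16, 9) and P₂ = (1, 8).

(16, 9) + (1, 8). λ = (8 - 9)/(1 - 16) ≡ 16/2 mod 17. 2⁻¹ ≡ 9 (mod 17), so λ ≡ 8.
  x = λ² - 16 - 1 = 64 - 17 ≡ 13; y = λ·(16 - 13) - 9 ≡ 15. → (13, 15)

(13, 15)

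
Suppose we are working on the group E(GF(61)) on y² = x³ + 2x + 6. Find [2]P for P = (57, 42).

(5, 18)

tangent at (57, 42): λ = (3·57² + 2)/(2·42) ≡ 50/23. 23⁻¹ ≡ 8 (mod 61), so λ ≡ 50·8 ≡ 34.
  x = λ² - 57 - 57 = 1156 - 114 ≡ 5; y = λ·(57 - 5) - 42 ≡ 18. → (5, 18)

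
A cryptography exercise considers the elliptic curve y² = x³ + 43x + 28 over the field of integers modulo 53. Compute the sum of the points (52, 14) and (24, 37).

(6, 5)

(52, 14) + (24, 37). λ = (37 - 14)/(24 - 52) ≡ 23/25 mod 53. 25⁻¹ ≡ 17 (mod 53), so λ ≡ 20.
  x = λ² - 52 - 24 = 400 - 76 ≡ 6; y = λ·(52 - 6) - 14 ≡ 5. → (6, 5)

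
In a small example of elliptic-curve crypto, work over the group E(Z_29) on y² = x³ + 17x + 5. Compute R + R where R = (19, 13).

(14, 0)

tangent at (19, 13): λ = (3·19² + 17)/(2·13) ≡ 27/26. 26⁻¹ ≡ 19 (mod 29) since 26·19 = 494 ≡ 1, so λ ≡ 27·19 ≡ 20.
  x = λ² - 19 - 19 = 400 - 38 ≡ 14; y = λ·(19 - 14) - 13 ≡ 0. → (14, 0)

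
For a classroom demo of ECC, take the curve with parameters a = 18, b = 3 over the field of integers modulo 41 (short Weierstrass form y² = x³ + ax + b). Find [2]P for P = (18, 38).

(6, 32)

tangent at (18, 38): λ = (3·18² + 18)/(2·38) ≡ 6/35. 35⁻¹ ≡ 34 (mod 41) since 35·34 = 1190 ≡ 1, so λ ≡ 6·34 ≡ 40.
  x = λ² - 18 - 18 = 1600 - 36 ≡ 6; y = λ·(18 - 6) - 38 ≡ 32. → (6, 32)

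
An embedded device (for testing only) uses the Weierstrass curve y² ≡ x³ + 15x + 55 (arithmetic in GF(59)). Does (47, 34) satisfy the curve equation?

yes

y² = 34² ≡ 35; x³ + 15x + 55 = 104583 ≡ 35 (mod 59). 35 = 35.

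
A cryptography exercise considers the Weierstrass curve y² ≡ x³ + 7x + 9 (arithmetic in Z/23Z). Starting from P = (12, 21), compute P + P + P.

(8, 5)

Repeated addition: build up to 3P.
2P: tangent at (12, 21): λ = (3·12² + 7)/(2·21) ≡ 2/19. 19⁻¹ ≡ 17 (mod 23), so λ ≡ 2·17 ≡ 11.
  x = λ² - 12 - 12 = 121 - 24 ≡ 5; y = λ·(12 - 5) - 21 ≡ 10. → (5, 10)
3P: (5, 10) + (12, 21). λ = (21 - 10)/(12 - 5) ≡ 11/7 mod 23. 7⁻¹ ≡ 10 (mod 23), so λ ≡ 18.
  x = λ² - 5 - 12 = 324 - 17 ≡ 8; y = λ·(5 - 8) - 10 ≡ 5. → (8, 5)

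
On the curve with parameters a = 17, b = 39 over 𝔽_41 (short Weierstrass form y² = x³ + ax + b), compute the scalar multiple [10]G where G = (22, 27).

(23, 16)

Repeated addition: build up to 10G.
2G: tangent at (22, 27): λ = (3·22² + 17)/(2·27) ≡ 34/13. 13⁻¹ ≡ 19 (mod 41), so λ ≡ 34·19 ≡ 31.
  x = λ² - 22 - 22 = 961 - 44 ≡ 15; y = λ·(22 - 15) - 27 ≡ 26. → (15, 26)
3G: (15, 26) + (22, 27). λ = (27 - 26)/(22 - 15) ≡ 1/7 mod 41. 7⁻¹ ≡ 6 (mod 41) since 7·6 = 42 ≡ 1, so λ ≡ 6.
  x = λ² - 15 - 22 = 36 - 37 ≡ 40; y = λ·(15 - 40) - 26 ≡ 29. → (40, 29)
4G: (40, 29) + (22, 27). λ = (27 - 29)/(22 - 40) ≡ 39/23 mod 41. 23⁻¹ ≡ 25 (mod 41), so λ ≡ 32.
  x = λ² - 40 - 22 = 1024 - 62 ≡ 19; y = λ·(40 - 19) - 29 ≡ 28. → (19, 28)
5G: (19, 28) + (22, 27). λ = (27 - 28)/(22 - 19) ≡ 40/3 mod 41. 3⁻¹ ≡ 14 (mod 41), so λ ≡ 27.
  x = λ² - 19 - 22 = 729 - 41 ≡ 32; y = λ·(19 - 32) - 28 ≡ 31. → (32, 31)
6G: (32, 31) + (22, 27). λ = (27 - 31)/(22 - 32) ≡ 37/31 mod 41. 31⁻¹ ≡ 4 (mod 41), so λ ≡ 25.
  x = λ² - 32 - 22 = 625 - 54 ≡ 38; y = λ·(32 - 38) - 31 ≡ 24. → (38, 24)
7G: (38, 24) + (22, 27). λ = (27 - 24)/(22 - 38) ≡ 3/25 mod 41. 25⁻¹ ≡ 23 (mod 41), so λ ≡ 28.
  x = λ² - 38 - 22 = 784 - 60 ≡ 27; y = λ·(38 - 27) - 24 ≡ 38. → (27, 38)
8G: (27, 38) + (22, 27). λ = (27 - 38)/(22 - 27) ≡ 30/36 mod 41. 36⁻¹ ≡ 8 (mod 41), so λ ≡ 35.
  x = λ² - 27 - 22 = 1225 - 49 ≡ 28; y = λ·(27 - 28) - 38 ≡ 9. → (28, 9)
9G: (28, 9) + (22, 27). λ = (27 - 9)/(22 - 28) ≡ 18/35 mod 41. 35⁻¹ ≡ 34 (mod 41), so λ ≡ 38.
  x = λ² - 28 - 22 = 1444 - 50 ≡ 0; y = λ·(28 - 0) - 9 ≡ 30. → (0, 30)
10G: (0, 30) + (22, 27). λ = (27 - 30)/(22 - 0) ≡ 38/22 mod 41. 22⁻¹ ≡ 28 (mod 41) since 22·28 = 616 ≡ 1, so λ ≡ 39.
  x = λ² - 0 - 22 = 1521 - 22 ≡ 23; y = λ·(0 - 23) - 30 ≡ 16. → (23, 16)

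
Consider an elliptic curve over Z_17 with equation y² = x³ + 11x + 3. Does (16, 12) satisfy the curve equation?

y² = 12² ≡ 8; x³ + 11x + 3 = 4275 ≡ 8 (mod 17). 8 = 8.

yes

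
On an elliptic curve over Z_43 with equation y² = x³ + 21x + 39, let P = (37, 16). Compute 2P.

tangent at (37, 16): λ = (3·37² + 21)/(2·16) ≡ 0/32. 32⁻¹ ≡ 39 (mod 43), so λ ≡ 0·39 ≡ 0.
  x = λ² - 37 - 37 = 0 - 74 ≡ 12; y = λ·(37 - 12) - 16 ≡ 27. → (12, 27)

(12, 27)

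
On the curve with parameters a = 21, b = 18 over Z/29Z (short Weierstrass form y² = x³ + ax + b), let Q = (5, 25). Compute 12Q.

Double-and-add on 12 = (1100)₂. Start with Q = (5, 25) for the leading 1-bit.
double: tangent at (5, 25): λ = (3·5² + 21)/(2·25) ≡ 9/21. 21⁻¹ ≡ 18 (mod 29) since 21·18 = 378 ≡ 1, so λ ≡ 9·18 ≡ 17.
  x = λ² - 5 - 5 = 289 - 10 ≡ 18; y = λ·(5 - 18) - 25 ≡ 15. → (18, 15)
add Q: (18, 15) + (5, 25). λ = (25 - 15)/(5 - 18) ≡ 10/16 mod 29. 16⁻¹ ≡ 20 (mod 29) since 16·20 = 320 ≡ 1, so λ ≡ 26.
  x = λ² - 18 - 5 = 676 - 23 ≡ 15; y = λ·(18 - 15) - 15 ≡ 5. → (15, 5)
double: tangent at (15, 5): λ = (3·15² + 21)/(2·5) ≡ 0/10. 10⁻¹ ≡ 3 (mod 29), so λ ≡ 0·3 ≡ 0.
  x = λ² - 15 - 15 = 0 - 30 ≡ 28; y = λ·(15 - 28) - 5 ≡ 24. → (28, 24)
double: tangent at (28, 24): λ = (3·28² + 21)/(2·24) ≡ 24/19. 19⁻¹ ≡ 26 (mod 29), so λ ≡ 24·26 ≡ 15.
  x = λ² - 28 - 28 = 225 - 56 ≡ 24; y = λ·(28 - 24) - 24 ≡ 7. → (24, 7)

(24, 7)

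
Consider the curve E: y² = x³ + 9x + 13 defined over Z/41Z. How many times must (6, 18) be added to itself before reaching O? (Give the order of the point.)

2P: tangent at (6, 18): λ = (3·6² + 9)/(2·18) ≡ 35/36. 36⁻¹ ≡ 8 (mod 41), so λ ≡ 35·8 ≡ 34.
  x = λ² - 6 - 6 = 1156 - 12 ≡ 37; y = λ·(6 - 37) - 18 ≡ 35. → (37, 35)
3P: (37, 35) + (6, 18). λ = (18 - 35)/(6 - 37) ≡ 24/10 mod 41. 10⁻¹ ≡ 37 (mod 41) since 10·37 = 370 ≡ 1, so λ ≡ 27.
  x = λ² - 37 - 6 = 729 - 43 ≡ 30; y = λ·(37 - 30) - 35 ≡ 31. → (30, 31)
4P: (30, 31) + (6, 18). λ = (18 - 31)/(6 - 30) ≡ 28/17 mod 41. 17⁻¹ ≡ 29 (mod 41) since 17·29 = 493 ≡ 1, so λ ≡ 33.
  x = λ² - 30 - 6 = 1089 - 36 ≡ 28; y = λ·(30 - 28) - 31 ≡ 35. → (28, 35)
5P: (28, 35) + (6, 18). λ = (18 - 35)/(6 - 28) ≡ 24/19 mod 41. 19⁻¹ ≡ 13 (mod 41) since 19·13 = 247 ≡ 1, so λ ≡ 25.
  x = λ² - 28 - 6 = 625 - 34 ≡ 17; y = λ·(28 - 17) - 35 ≡ 35. → (17, 35)
6P: (17, 35) + (6, 18). λ = (18 - 35)/(6 - 17) ≡ 24/30 mod 41. 30⁻¹ ≡ 26 (mod 41) since 30·26 = 780 ≡ 1, so λ ≡ 9.
  x = λ² - 17 - 6 = 81 - 23 ≡ 17; y = λ·(17 - 17) - 35 ≡ 6. → (17, 6)
7P: (17, 6) + (6, 18). λ = (18 - 6)/(6 - 17) ≡ 12/30 mod 41. 30⁻¹ ≡ 26 (mod 41), so λ ≡ 25.
  x = λ² - 17 - 6 = 625 - 23 ≡ 28; y = λ·(17 - 28) - 6 ≡ 6. → (28, 6)
8P: (28, 6) + (6, 18). λ = (18 - 6)/(6 - 28) ≡ 12/19 mod 41. 19⁻¹ ≡ 13 (mod 41) since 19·13 = 247 ≡ 1, so λ ≡ 33.
  x = λ² - 28 - 6 = 1089 - 34 ≡ 30; y = λ·(28 - 30) - 6 ≡ 10. → (30, 10)
9P: (30, 10) + (6, 18). λ = (18 - 10)/(6 - 30) ≡ 8/17 mod 41. 17⁻¹ ≡ 29 (mod 41), so λ ≡ 27.
  x = λ² - 30 - 6 = 729 - 36 ≡ 37; y = λ·(30 - 37) - 10 ≡ 6. → (37, 6)
10P: (37, 6) + (6, 18). λ = (18 - 6)/(6 - 37) ≡ 12/10 mod 41. 10⁻¹ ≡ 37 (mod 41) since 10·37 = 370 ≡ 1, so λ ≡ 34.
  x = λ² - 37 - 6 = 1156 - 43 ≡ 6; y = λ·(37 - 6) - 6 ≡ 23. → (6, 23)
11P: (6, 23) + (6, 18): same x and y₁ ≡ -y₂, so the sum is O.
11P = O, so the order is 11.

11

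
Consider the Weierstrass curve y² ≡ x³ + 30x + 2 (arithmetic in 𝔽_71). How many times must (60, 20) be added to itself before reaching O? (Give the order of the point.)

2P: tangent at (60, 20): λ = (3·60² + 30)/(2·20) ≡ 38/40. 40⁻¹ ≡ 16 (mod 71), so λ ≡ 38·16 ≡ 40.
  x = λ² - 60 - 60 = 1600 - 120 ≡ 60; y = λ·(60 - 60) - 20 ≡ 51. → (60, 51)
3P: (60, 51) + (60, 20): same x and y₁ ≡ -y₂, so the sum is O.
3P = O, so the order is 3.

3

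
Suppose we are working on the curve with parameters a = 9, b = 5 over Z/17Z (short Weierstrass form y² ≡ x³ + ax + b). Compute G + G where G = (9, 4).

(1, 10)

tangent at (9, 4): λ = (3·9² + 9)/(2·4) ≡ 14/8. 8⁻¹ ≡ 15 (mod 17) since 8·15 = 120 ≡ 1, so λ ≡ 14·15 ≡ 6.
  x = λ² - 9 - 9 = 36 - 18 ≡ 1; y = λ·(9 - 1) - 4 ≡ 10. → (1, 10)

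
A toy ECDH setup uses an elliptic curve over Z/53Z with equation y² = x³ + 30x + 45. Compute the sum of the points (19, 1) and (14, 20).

(19, 1) + (14, 20). λ = (20 - 1)/(14 - 19) ≡ 19/48 mod 53. 48⁻¹ ≡ 21 (mod 53), so λ ≡ 28.
  x = λ² - 19 - 14 = 784 - 33 ≡ 9; y = λ·(19 - 9) - 1 ≡ 14. → (9, 14)

(9, 14)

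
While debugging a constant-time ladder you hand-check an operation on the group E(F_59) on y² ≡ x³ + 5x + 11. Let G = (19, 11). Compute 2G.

tangent at (19, 11): λ = (3·19² + 5)/(2·11) ≡ 26/22. 22⁻¹ ≡ 51 (mod 59) since 22·51 = 1122 ≡ 1, so λ ≡ 26·51 ≡ 28.
  x = λ² - 19 - 19 = 784 - 38 ≡ 38; y = λ·(19 - 38) - 11 ≡ 47. → (38, 47)

(38, 47)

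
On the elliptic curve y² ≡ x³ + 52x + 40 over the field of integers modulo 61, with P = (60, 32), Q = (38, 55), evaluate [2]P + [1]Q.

(20, 28)

First 2P:
Repeated addition: build up to 2P.
2P: tangent at (60, 32): λ = (3·60² + 52)/(2·32) ≡ 55/3. 3⁻¹ ≡ 41 (mod 61), so λ ≡ 55·41 ≡ 59.
  x = λ² - 60 - 60 = 3481 - 120 ≡ 6; y = λ·(60 - 6) - 32 ≡ 43. → (6, 43)
2P = (6, 43).
Finally 2P + Q:
(6, 43) + (38, 55). λ = (55 - 43)/(38 - 6) ≡ 12/32 mod 61. 32⁻¹ ≡ 21 (mod 61), so λ ≡ 8.
  x = λ² - 6 - 38 = 64 - 44 ≡ 20; y = λ·(6 - 20) - 43 ≡ 28. → (20, 28)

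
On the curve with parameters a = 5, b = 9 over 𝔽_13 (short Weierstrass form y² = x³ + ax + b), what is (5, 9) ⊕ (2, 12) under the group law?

(5, 9) + (2, 12). λ = (12 - 9)/(2 - 5) ≡ 3/10 mod 13. 10⁻¹ ≡ 4 (mod 13), so λ ≡ 12.
  x = λ² - 5 - 2 = 144 - 7 ≡ 7; y = λ·(5 - 7) - 9 ≡ 6. → (7, 6)

(7, 6)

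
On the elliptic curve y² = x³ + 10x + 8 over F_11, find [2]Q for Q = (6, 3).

tangent at (6, 3): λ = (3·6² + 10)/(2·3) ≡ 8/6. 6⁻¹ ≡ 2 (mod 11) since 6·2 = 12 ≡ 1, so λ ≡ 8·2 ≡ 5.
  x = λ² - 6 - 6 = 25 - 12 ≡ 2; y = λ·(6 - 2) - 3 ≡ 6. → (2, 6)

(2, 6)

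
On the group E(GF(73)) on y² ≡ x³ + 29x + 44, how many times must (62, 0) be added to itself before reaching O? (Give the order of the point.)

2

2P: (62, 0) + (62, 0): same x and y₁ ≡ -y₂, so the sum is O.
2P = O, so the order is 2.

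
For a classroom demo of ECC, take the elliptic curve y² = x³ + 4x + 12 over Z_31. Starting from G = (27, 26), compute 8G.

(2, 11)

Double-and-add on 8 = (1000)₂. Start with G = (27, 26) for the leading 1-bit.
double: tangent at (27, 26): λ = (3·27² + 4)/(2·26) ≡ 21/21. 21⁻¹ ≡ 3 (mod 31), so λ ≡ 21·3 ≡ 1.
  x = λ² - 27 - 27 = 1 - 54 ≡ 9; y = λ·(27 - 9) - 26 ≡ 23. → (9, 23)
double: tangent at (9, 23): λ = (3·9² + 4)/(2·23) ≡ 30/15. 15⁻¹ ≡ 29 (mod 31) since 15·29 = 435 ≡ 1, so λ ≡ 30·29 ≡ 2.
  x = λ² - 9 - 9 = 4 - 18 ≡ 17; y = λ·(9 - 17) - 23 ≡ 23. → (17, 23)
double: tangent at (17, 23): λ = (3·17² + 4)/(2·23) ≡ 3/15. 15⁻¹ ≡ 29 (mod 31), so λ ≡ 3·29 ≡ 25.
  x = λ² - 17 - 17 = 625 - 34 ≡ 2; y = λ·(17 - 2) - 23 ≡ 11. → (2, 11)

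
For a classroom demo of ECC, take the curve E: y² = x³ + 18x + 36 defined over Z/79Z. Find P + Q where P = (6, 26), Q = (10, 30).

(64, 74)

(6, 26) + (10, 30). λ = (30 - 26)/(10 - 6) ≡ 4/4 mod 79. 4⁻¹ ≡ 20 (mod 79) since 4·20 = 80 ≡ 1, so λ ≡ 1.
  x = λ² - 6 - 10 = 1 - 16 ≡ 64; y = λ·(6 - 64) - 26 ≡ 74. → (64, 74)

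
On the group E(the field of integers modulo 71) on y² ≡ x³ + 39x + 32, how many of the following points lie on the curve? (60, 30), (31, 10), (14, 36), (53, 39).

1

(60, 30): 30² ≡ 48, rhs ≡ 47 → off.
(31, 10): 10² ≡ 29, rhs ≡ 5 → off.
(14, 36): 36² ≡ 18, rhs ≡ 56 → off.
(53, 39): 39² ≡ 30, rhs ≡ 30 → on.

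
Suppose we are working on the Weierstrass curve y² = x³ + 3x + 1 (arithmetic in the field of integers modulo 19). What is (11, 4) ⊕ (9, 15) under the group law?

(15, 18)

(11, 4) + (9, 15). λ = (15 - 4)/(9 - 11) ≡ 11/17 mod 19. 17⁻¹ ≡ 9 (mod 19) since 17·9 = 153 ≡ 1, so λ ≡ 4.
  x = λ² - 11 - 9 = 16 - 20 ≡ 15; y = λ·(11 - 15) - 4 ≡ 18. → (15, 18)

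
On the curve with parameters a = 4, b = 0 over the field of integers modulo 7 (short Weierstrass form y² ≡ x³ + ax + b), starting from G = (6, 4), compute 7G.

(6, 3)

Repeated addition: build up to 7G.
2G: tangent at (6, 4): λ = (3·6² + 4)/(2·4) ≡ 0/1. 1⁻¹ ≡ 1 (mod 7), so λ ≡ 0·1 ≡ 0.
  x = λ² - 6 - 6 = 0 - 12 ≡ 2; y = λ·(6 - 2) - 4 ≡ 3. → (2, 3)
3G: (2, 3) + (6, 4). λ = (4 - 3)/(6 - 2) ≡ 1/4 mod 7. 4⁻¹ ≡ 2 (mod 7), so λ ≡ 2.
  x = λ² - 2 - 6 = 4 - 8 ≡ 3; y = λ·(2 - 3) - 3 ≡ 2. → (3, 2)
4G: (3, 2) + (6, 4). λ = (4 - 2)/(6 - 3) ≡ 2/3 mod 7. 3⁻¹ ≡ 5 (mod 7), so λ ≡ 3.
  x = λ² - 3 - 6 = 9 - 9 ≡ 0; y = λ·(3 - 0) - 2 ≡ 0. → (0, 0)
5G: (0, 0) + (6, 4). λ = (4 - 0)/(6 - 0) ≡ 4/6 mod 7. 6⁻¹ ≡ 6 (mod 7), so λ ≡ 3.
  x = λ² - 0 - 6 = 9 - 6 ≡ 3; y = λ·(0 - 3) - 0 ≡ 5. → (3, 5)
6G: (3, 5) + (6, 4). λ = (4 - 5)/(6 - 3) ≡ 6/3 mod 7. 3⁻¹ ≡ 5 (mod 7), so λ ≡ 2.
  x = λ² - 3 - 6 = 4 - 9 ≡ 2; y = λ·(3 - 2) - 5 ≡ 4. → (2, 4)
7G: (2, 4) + (6, 4). λ = (4 - 4)/(6 - 2) ≡ 0/4 mod 7. 4⁻¹ ≡ 2 (mod 7) since 4·2 = 8 ≡ 1, so λ ≡ 0.
  x = λ² - 2 - 6 = 0 - 8 ≡ 6; y = λ·(2 - 6) - 4 ≡ 3. → (6, 3)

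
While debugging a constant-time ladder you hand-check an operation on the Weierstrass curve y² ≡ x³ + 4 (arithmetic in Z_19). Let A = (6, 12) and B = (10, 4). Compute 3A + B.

First 3A:
Repeated addition: build up to 3A.
2A: tangent at (6, 12): λ = (3·6² + 0)/(2·12) ≡ 13/5. 5⁻¹ ≡ 4 (mod 19), so λ ≡ 13·4 ≡ 14.
  x = λ² - 6 - 6 = 196 - 12 ≡ 13; y = λ·(6 - 13) - 12 ≡ 4. → (13, 4)
3A: (13, 4) + (6, 12). λ = (12 - 4)/(6 - 13) ≡ 8/12 mod 19. 12⁻¹ ≡ 8 (mod 19) since 12·8 = 96 ≡ 1, so λ ≡ 7.
  x = λ² - 13 - 6 = 49 - 19 ≡ 11; y = λ·(13 - 11) - 4 ≡ 10. → (11, 10)
3A = (11, 10).
Finally 3A + B:
(11, 10) + (10, 4). λ = (4 - 10)/(10 - 11) ≡ 13/18 mod 19. 18⁻¹ ≡ 18 (mod 19), so λ ≡ 6.
  x = λ² - 11 - 10 = 36 - 21 ≡ 15; y = λ·(11 - 15) - 10 ≡ 4. → (15, 4)

(15, 4)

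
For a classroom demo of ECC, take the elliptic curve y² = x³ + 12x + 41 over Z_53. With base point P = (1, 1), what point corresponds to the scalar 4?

Double-and-add on 4 = (100)₂. Start with P = (1, 1) for the leading 1-bit.
double: tangent at (1, 1): λ = (3·1² + 12)/(2·1) ≡ 15/2. 2⁻¹ ≡ 27 (mod 53), so λ ≡ 15·27 ≡ 34.
  x = λ² - 1 - 1 = 1156 - 2 ≡ 41; y = λ·(1 - 41) - 1 ≡ 17. → (41, 17)
double: tangent at (41, 17): λ = (3·41² + 12)/(2·17) ≡ 20/34. 34⁻¹ ≡ 39 (mod 53), so λ ≡ 20·39 ≡ 38.
  x = λ² - 41 - 41 = 1444 - 82 ≡ 37; y = λ·(41 - 37) - 17 ≡ 29. → (37, 29)

(37, 29)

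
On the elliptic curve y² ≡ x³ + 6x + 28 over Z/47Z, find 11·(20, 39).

(45, 33)

Write P = (20, 39).
Repeated addition: build up to 11P.
2P: tangent at (20, 39): λ = (3·20² + 6)/(2·39) ≡ 31/31. 31⁻¹ ≡ 44 (mod 47), so λ ≡ 31·44 ≡ 1.
  x = λ² - 20 - 20 = 1 - 40 ≡ 8; y = λ·(20 - 8) - 39 ≡ 20. → (8, 20)
3P: (8, 20) + (20, 39). λ = (39 - 20)/(20 - 8) ≡ 19/12 mod 47. 12⁻¹ ≡ 4 (mod 47), so λ ≡ 29.
  x = λ² - 8 - 20 = 841 - 28 ≡ 14; y = λ·(8 - 14) - 20 ≡ 41. → (14, 41)
4P: (14, 41) + (20, 39). λ = (39 - 41)/(20 - 14) ≡ 45/6 mod 47. 6⁻¹ ≡ 8 (mod 47) since 6·8 = 48 ≡ 1, so λ ≡ 31.
  x = λ² - 14 - 20 = 961 - 34 ≡ 34; y = λ·(14 - 34) - 41 ≡ 44. → (34, 44)
5P: (34, 44) + (20, 39). λ = (39 - 44)/(20 - 34) ≡ 42/33 mod 47. 33⁻¹ ≡ 10 (mod 47) since 33·10 = 330 ≡ 1, so λ ≡ 44.
  x = λ² - 34 - 20 = 1936 - 54 ≡ 2; y = λ·(34 - 2) - 44 ≡ 1. → (2, 1)
6P: (2, 1) + (20, 39). λ = (39 - 1)/(20 - 2) ≡ 38/18 mod 47. 18⁻¹ ≡ 34 (mod 47), so λ ≡ 23.
  x = λ² - 2 - 20 = 529 - 22 ≡ 37; y = λ·(2 - 37) - 1 ≡ 40. → (37, 40)
7P: (37, 40) + (20, 39). λ = (39 - 40)/(20 - 37) ≡ 46/30 mod 47. 30⁻¹ ≡ 11 (mod 47) since 30·11 = 330 ≡ 1, so λ ≡ 36.
  x = λ² - 37 - 20 = 1296 - 57 ≡ 17; y = λ·(37 - 17) - 40 ≡ 22. → (17, 22)
8P: (17, 22) + (20, 39). λ = (39 - 22)/(20 - 17) ≡ 17/3 mod 47. 3⁻¹ ≡ 16 (mod 47), so λ ≡ 37.
  x = λ² - 17 - 20 = 1369 - 37 ≡ 16; y = λ·(17 - 16) - 22 ≡ 15. → (16, 15)
9P: (16, 15) + (20, 39). λ = (39 - 15)/(20 - 16) ≡ 24/4 mod 47. 4⁻¹ ≡ 12 (mod 47) since 4·12 = 48 ≡ 1, so λ ≡ 6.
  x = λ² - 16 - 20 = 36 - 36 ≡ 0; y = λ·(16 - 0) - 15 ≡ 34. → (0, 34)
10P: (0, 34) + (20, 39). λ = (39 - 34)/(20 - 0) ≡ 5/20 mod 47. 20⁻¹ ≡ 40 (mod 47), so λ ≡ 12.
  x = λ² - 0 - 20 = 144 - 20 ≡ 30; y = λ·(0 - 30) - 34 ≡ 29. → (30, 29)
11P: (30, 29) + (20, 39). λ = (39 - 29)/(20 - 30) ≡ 10/37 mod 47. 37⁻¹ ≡ 14 (mod 47) since 37·14 = 518 ≡ 1, so λ ≡ 46.
  x = λ² - 30 - 20 = 2116 - 50 ≡ 45; y = λ·(30 - 45) - 29 ≡ 33. → (45, 33)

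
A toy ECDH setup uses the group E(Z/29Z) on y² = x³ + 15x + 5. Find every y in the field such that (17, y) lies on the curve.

none

x³ + 15x + 5 = 5173 ≡ 11 (mod 29).
11 is a non-residue mod 29; no y exists.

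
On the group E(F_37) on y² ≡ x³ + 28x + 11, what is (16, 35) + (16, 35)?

tangent at (16, 35): λ = (3·16² + 28)/(2·35) ≡ 19/33. 33⁻¹ ≡ 9 (mod 37), so λ ≡ 19·9 ≡ 23.
  x = λ² - 16 - 16 = 529 - 32 ≡ 16; y = λ·(16 - 16) - 35 ≡ 2. → (16, 2)

(16, 2)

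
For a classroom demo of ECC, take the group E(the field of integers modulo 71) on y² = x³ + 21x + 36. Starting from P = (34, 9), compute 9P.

Double-and-add on 9 = (1001)₂. Start with P = (34, 9) for the leading 1-bit.
double: tangent at (34, 9): λ = (3·34² + 21)/(2·9) ≡ 10/18. 18⁻¹ ≡ 4 (mod 71), so λ ≡ 10·4 ≡ 40.
  x = λ² - 34 - 34 = 1600 - 68 ≡ 41; y = λ·(34 - 41) - 9 ≡ 66. → (41, 66)
double: tangent at (41, 66): λ = (3·41² + 21)/(2·66) ≡ 23/61. 61⁻¹ ≡ 7 (mod 71) since 61·7 = 427 ≡ 1, so λ ≡ 23·7 ≡ 19.
  x = λ² - 41 - 41 = 361 - 82 ≡ 66; y = λ·(41 - 66) - 66 ≡ 27. → (66, 27)
double: tangent at (66, 27): λ = (3·66² + 21)/(2·27) ≡ 25/54. 54⁻¹ ≡ 25 (mod 71), so λ ≡ 25·25 ≡ 57.
  x = λ² - 66 - 66 = 3249 - 132 ≡ 64; y = λ·(66 - 64) - 27 ≡ 16. → (64, 16)
add P: (64, 16) + (34, 9). λ = (9 - 16)/(34 - 64) ≡ 64/41 mod 71. 41⁻¹ ≡ 26 (mod 71) since 41·26 = 1066 ≡ 1, so λ ≡ 31.
  x = λ² - 64 - 34 = 961 - 98 ≡ 11; y = λ·(64 - 11) - 16 ≡ 65. → (11, 65)

(11, 65)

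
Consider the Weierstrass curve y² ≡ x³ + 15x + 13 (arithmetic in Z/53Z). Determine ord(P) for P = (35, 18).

3

2P: tangent at (35, 18): λ = (3·35² + 15)/(2·18) ≡ 33/36. 36⁻¹ ≡ 28 (mod 53) since 36·28 = 1008 ≡ 1, so λ ≡ 33·28 ≡ 23.
  x = λ² - 35 - 35 = 529 - 70 ≡ 35; y = λ·(35 - 35) - 18 ≡ 35. → (35, 35)
3P: (35, 35) + (35, 18): same x and y₁ ≡ -y₂, so the sum is O.
3P = O, so the order is 3.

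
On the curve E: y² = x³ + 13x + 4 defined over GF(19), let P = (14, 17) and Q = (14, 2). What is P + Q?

The two points share x = 14 and their y-coordinates satisfy 17 + 2 ≡ 0 (mod 19), so they are inverses. Their sum is O.

O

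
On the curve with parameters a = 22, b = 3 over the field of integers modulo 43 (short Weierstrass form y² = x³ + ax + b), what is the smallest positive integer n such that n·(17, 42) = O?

11

2P: tangent at (17, 42): λ = (3·17² + 22)/(2·42) ≡ 29/41. 41⁻¹ ≡ 21 (mod 43), so λ ≡ 29·21 ≡ 7.
  x = λ² - 17 - 17 = 49 - 34 ≡ 15; y = λ·(17 - 15) - 42 ≡ 15. → (15, 15)
3P: (15, 15) + (17, 42). λ = (42 - 15)/(17 - 15) ≡ 27/2 mod 43. 2⁻¹ ≡ 22 (mod 43), so λ ≡ 35.
  x = λ² - 15 - 17 = 1225 - 32 ≡ 32; y = λ·(15 - 32) - 15 ≡ 35. → (32, 35)
4P: (32, 35) + (17, 42). λ = (42 - 35)/(17 - 32) ≡ 7/28 mod 43. 28⁻¹ ≡ 20 (mod 43), so λ ≡ 11.
  x = λ² - 32 - 17 = 121 - 49 ≡ 29; y = λ·(32 - 29) - 35 ≡ 41. → (29, 41)
5P: (29, 41) + (17, 42). λ = (42 - 41)/(17 - 29) ≡ 1/31 mod 43. 31⁻¹ ≡ 25 (mod 43), so λ ≡ 25.
  x = λ² - 29 - 17 = 625 - 46 ≡ 20; y = λ·(29 - 20) - 41 ≡ 12. → (20, 12)
6P: (20, 12) + (17, 42). λ = (42 - 12)/(17 - 20) ≡ 30/40 mod 43. 40⁻¹ ≡ 14 (mod 43), so λ ≡ 33.
  x = λ² - 20 - 17 = 1089 - 37 ≡ 20; y = λ·(20 - 20) - 12 ≡ 31. → (20, 31)
7P: (20, 31) + (17, 42). λ = (42 - 31)/(17 - 20) ≡ 11/40 mod 43. 40⁻¹ ≡ 14 (mod 43) since 40·14 = 560 ≡ 1, so λ ≡ 25.
  x = λ² - 20 - 17 = 625 - 37 ≡ 29; y = λ·(20 - 29) - 31 ≡ 2. → (29, 2)
8P: (29, 2) + (17, 42). λ = (42 - 2)/(17 - 29) ≡ 40/31 mod 43. 31⁻¹ ≡ 25 (mod 43) since 31·25 = 775 ≡ 1, so λ ≡ 11.
  x = λ² - 29 - 17 = 121 - 46 ≡ 32; y = λ·(29 - 32) - 2 ≡ 8. → (32, 8)
9P: (32, 8) + (17, 42). λ = (42 - 8)/(17 - 32) ≡ 34/28 mod 43. 28⁻¹ ≡ 20 (mod 43), so λ ≡ 35.
  x = λ² - 32 - 17 = 1225 - 49 ≡ 15; y = λ·(32 - 15) - 8 ≡ 28. → (15, 28)
10P: (15, 28) + (17, 42). λ = (42 - 28)/(17 - 15) ≡ 14/2 mod 43. 2⁻¹ ≡ 22 (mod 43), so λ ≡ 7.
  x = λ² - 15 - 17 = 49 - 32 ≡ 17; y = λ·(15 - 17) - 28 ≡ 1. → (17, 1)
11P: (17, 1) + (17, 42): same x and y₁ ≡ -y₂, so the sum is O.
11P = O, so the order is 11.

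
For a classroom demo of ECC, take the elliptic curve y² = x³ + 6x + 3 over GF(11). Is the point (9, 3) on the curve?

no

y² = 3² ≡ 9; x³ + 6x + 3 = 786 ≡ 5 (mod 11). 9 ≠ 5.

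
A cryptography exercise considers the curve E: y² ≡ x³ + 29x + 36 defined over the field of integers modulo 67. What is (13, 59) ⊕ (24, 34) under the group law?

(18, 62)

(13, 59) + (24, 34). λ = (34 - 59)/(24 - 13) ≡ 42/11 mod 67. 11⁻¹ ≡ 61 (mod 67), so λ ≡ 16.
  x = λ² - 13 - 24 = 256 - 37 ≡ 18; y = λ·(13 - 18) - 59 ≡ 62. → (18, 62)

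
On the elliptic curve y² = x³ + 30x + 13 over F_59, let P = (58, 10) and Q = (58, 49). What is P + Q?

O

The two points share x = 58 and their y-coordinates satisfy 10 + 49 ≡ 0 (mod 59), so they are inverses. Their sum is O.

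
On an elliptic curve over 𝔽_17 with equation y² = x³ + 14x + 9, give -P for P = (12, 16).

(12, 1)

-(12, 16) = (12, -16 mod 17) = (12, 1).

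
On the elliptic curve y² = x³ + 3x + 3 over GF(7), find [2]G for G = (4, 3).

(3, 2)

tangent at (4, 3): λ = (3·4² + 3)/(2·3) ≡ 2/6. 6⁻¹ ≡ 6 (mod 7) since 6·6 = 36 ≡ 1, so λ ≡ 2·6 ≡ 5.
  x = λ² - 4 - 4 = 25 - 8 ≡ 3; y = λ·(4 - 3) - 3 ≡ 2. → (3, 2)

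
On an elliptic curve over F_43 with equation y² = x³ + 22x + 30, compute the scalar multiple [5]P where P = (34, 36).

(4, 15)

Repeated addition: build up to 5P.
2P: tangent at (34, 36): λ = (3·34² + 22)/(2·36) ≡ 7/29. 29⁻¹ ≡ 3 (mod 43), so λ ≡ 7·3 ≡ 21.
  x = λ² - 34 - 34 = 441 - 68 ≡ 29; y = λ·(34 - 29) - 36 ≡ 26. → (29, 26)
3P: (29, 26) + (34, 36). λ = (36 - 26)/(34 - 29) ≡ 10/5 mod 43. 5⁻¹ ≡ 26 (mod 43) since 5·26 = 130 ≡ 1, so λ ≡ 2.
  x = λ² - 29 - 34 = 4 - 63 ≡ 27; y = λ·(29 - 27) - 26 ≡ 21. → (27, 21)
4P: (27, 21) + (34, 36). λ = (36 - 21)/(34 - 27) ≡ 15/7 mod 43. 7⁻¹ ≡ 37 (mod 43) since 7·37 = 259 ≡ 1, so λ ≡ 39.
  x = λ² - 27 - 34 = 1521 - 61 ≡ 41; y = λ·(27 - 41) - 21 ≡ 35. → (41, 35)
5P: (41, 35) + (34, 36). λ = (36 - 35)/(34 - 41) ≡ 1/36 mod 43. 36⁻¹ ≡ 6 (mod 43), so λ ≡ 6.
  x = λ² - 41 - 34 = 36 - 75 ≡ 4; y = λ·(41 - 4) - 35 ≡ 15. → (4, 15)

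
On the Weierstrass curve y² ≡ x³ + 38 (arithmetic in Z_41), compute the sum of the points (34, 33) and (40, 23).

(34, 33) + (40, 23). λ = (23 - 33)/(40 - 34) ≡ 31/6 mod 41. 6⁻¹ ≡ 7 (mod 41) since 6·7 = 42 ≡ 1, so λ ≡ 12.
  x = λ² - 34 - 40 = 144 - 74 ≡ 29; y = λ·(34 - 29) - 33 ≡ 27. → (29, 27)

(29, 27)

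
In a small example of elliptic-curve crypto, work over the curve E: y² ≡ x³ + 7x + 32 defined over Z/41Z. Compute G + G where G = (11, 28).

(17, 29)

tangent at (11, 28): λ = (3·11² + 7)/(2·28) ≡ 1/15. 15⁻¹ ≡ 11 (mod 41), so λ ≡ 1·11 ≡ 11.
  x = λ² - 11 - 11 = 121 - 22 ≡ 17; y = λ·(11 - 17) - 28 ≡ 29. → (17, 29)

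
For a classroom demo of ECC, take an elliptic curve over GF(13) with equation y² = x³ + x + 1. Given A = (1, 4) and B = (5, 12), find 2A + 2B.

(4, 11)

First 2A:
Repeated addition: build up to 2A.
2A: tangent at (1, 4): λ = (3·1² + 1)/(2·4) ≡ 4/8. 8⁻¹ ≡ 5 (mod 13) since 8·5 = 40 ≡ 1, so λ ≡ 4·5 ≡ 7.
  x = λ² - 1 - 1 = 49 - 2 ≡ 8; y = λ·(1 - 8) - 4 ≡ 12. → (8, 12)
2A = (8, 12).
Next 2B:
Repeated addition: build up to 2B.
2B: tangent at (5, 12): λ = (3·5² + 1)/(2·12) ≡ 11/11. 11⁻¹ ≡ 6 (mod 13), so λ ≡ 11·6 ≡ 1.
  x = λ² - 5 - 5 = 1 - 10 ≡ 4; y = λ·(5 - 4) - 12 ≡ 2. → (4, 2)
2B = (4, 2).
Finally 2A + 2B:
(8, 12) + (4, 2). λ = (2 - 12)/(4 - 8) ≡ 3/9 mod 13. 9⁻¹ ≡ 3 (mod 13) since 9·3 = 27 ≡ 1, so λ ≡ 9.
  x = λ² - 8 - 4 = 81 - 12 ≡ 4; y = λ·(8 - 4) - 12 ≡ 11. → (4, 11)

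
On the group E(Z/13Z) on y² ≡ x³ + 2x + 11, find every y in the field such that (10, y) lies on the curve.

x³ + 2x + 11 = 1031 ≡ 4 (mod 13).
Square roots of 4 mod 13: 2 and 11 (since 2² = 4 ≡ 4).

2, 11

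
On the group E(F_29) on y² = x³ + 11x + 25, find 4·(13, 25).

Write Q = (13, 25).
Double-and-add on 4 = (100)₂. Start with Q = (13, 25) for the leading 1-bit.
double: tangent at (13, 25): λ = (3·13² + 11)/(2·25) ≡ 25/21. 21⁻¹ ≡ 18 (mod 29) since 21·18 = 378 ≡ 1, so λ ≡ 25·18 ≡ 15.
  x = λ² - 13 - 13 = 225 - 26 ≡ 25; y = λ·(13 - 25) - 25 ≡ 27. → (25, 27)
double: tangent at (25, 27): λ = (3·25² + 11)/(2·27) ≡ 1/25. 25⁻¹ ≡ 7 (mod 29), so λ ≡ 1·7 ≡ 7.
  x = λ² - 25 - 25 = 49 - 50 ≡ 28; y = λ·(25 - 28) - 27 ≡ 10. → (28, 10)

(28, 10)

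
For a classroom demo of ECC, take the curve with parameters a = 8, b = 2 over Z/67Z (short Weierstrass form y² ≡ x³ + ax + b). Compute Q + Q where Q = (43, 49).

tangent at (43, 49): λ = (3·43² + 8)/(2·49) ≡ 61/31. 31⁻¹ ≡ 13 (mod 67), so λ ≡ 61·13 ≡ 56.
  x = λ² - 43 - 43 = 3136 - 86 ≡ 35; y = λ·(43 - 35) - 49 ≡ 64. → (35, 64)

(35, 64)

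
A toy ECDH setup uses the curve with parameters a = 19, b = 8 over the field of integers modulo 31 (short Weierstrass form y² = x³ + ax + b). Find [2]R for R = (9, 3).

(15, 14)

tangent at (9, 3): λ = (3·9² + 19)/(2·3) ≡ 14/6. 6⁻¹ ≡ 26 (mod 31) since 6·26 = 156 ≡ 1, so λ ≡ 14·26 ≡ 23.
  x = λ² - 9 - 9 = 529 - 18 ≡ 15; y = λ·(9 - 15) - 3 ≡ 14. → (15, 14)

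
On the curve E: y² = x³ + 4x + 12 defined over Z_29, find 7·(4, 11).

(16, 5)

Write P = (4, 11).
Repeated addition: build up to 7P.
2P: tangent at (4, 11): λ = (3·4² + 4)/(2·11) ≡ 23/22. 22⁻¹ ≡ 4 (mod 29) since 22·4 = 88 ≡ 1, so λ ≡ 23·4 ≡ 5.
  x = λ² - 4 - 4 = 25 - 8 ≡ 17; y = λ·(4 - 17) - 11 ≡ 11. → (17, 11)
3P: (17, 11) + (4, 11). λ = (11 - 11)/(4 - 17) ≡ 0/16 mod 29. 16⁻¹ ≡ 20 (mod 29), so λ ≡ 0.
  x = λ² - 17 - 4 = 0 - 21 ≡ 8; y = λ·(17 - 8) - 11 ≡ 18. → (8, 18)
4P: (8, 18) + (4, 11). λ = (11 - 18)/(4 - 8) ≡ 22/25 mod 29. 25⁻¹ ≡ 7 (mod 29), so λ ≡ 9.
  x = λ² - 8 - 4 = 81 - 12 ≡ 11; y = λ·(8 - 11) - 18 ≡ 13. → (11, 13)
5P: (11, 13) + (4, 11). λ = (11 - 13)/(4 - 11) ≡ 27/22 mod 29. 22⁻¹ ≡ 4 (mod 29) since 22·4 = 88 ≡ 1, so λ ≡ 21.
  x = λ² - 11 - 4 = 441 - 15 ≡ 20; y = λ·(11 - 20) - 13 ≡ 1. → (20, 1)
6P: (20, 1) + (4, 11). λ = (11 - 1)/(4 - 20) ≡ 10/13 mod 29. 13⁻¹ ≡ 9 (mod 29), so λ ≡ 3.
  x = λ² - 20 - 4 = 9 - 24 ≡ 14; y = λ·(20 - 14) - 1 ≡ 17. → (14, 17)
7P: (14, 17) + (4, 11). λ = (11 - 17)/(4 - 14) ≡ 23/19 mod 29. 19⁻¹ ≡ 26 (mod 29) since 19·26 = 494 ≡ 1, so λ ≡ 18.
  x = λ² - 14 - 4 = 324 - 18 ≡ 16; y = λ·(14 - 16) - 17 ≡ 5. → (16, 5)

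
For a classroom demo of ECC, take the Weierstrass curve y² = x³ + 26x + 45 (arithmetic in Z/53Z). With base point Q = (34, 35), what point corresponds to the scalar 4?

Double-and-add on 4 = (100)₂. Start with Q = (34, 35) for the leading 1-bit.
double: tangent at (34, 35): λ = (3·34² + 26)/(2·35) ≡ 49/17. 17⁻¹ ≡ 25 (mod 53), so λ ≡ 49·25 ≡ 6.
  x = λ² - 34 - 34 = 36 - 68 ≡ 21; y = λ·(34 - 21) - 35 ≡ 43. → (21, 43)
double: tangent at (21, 43): λ = (3·21² + 26)/(2·43) ≡ 24/33. 33⁻¹ ≡ 45 (mod 53), so λ ≡ 24·45 ≡ 20.
  x = λ² - 21 - 21 = 400 - 42 ≡ 40; y = λ·(21 - 40) - 43 ≡ 1. → (40, 1)

(40, 1)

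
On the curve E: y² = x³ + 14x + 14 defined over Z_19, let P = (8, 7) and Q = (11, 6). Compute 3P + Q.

(5, 0)

First 3P:
Repeated addition: build up to 3P.
2P: tangent at (8, 7): λ = (3·8² + 14)/(2·7) ≡ 16/14. 14⁻¹ ≡ 15 (mod 19) since 14·15 = 210 ≡ 1, so λ ≡ 16·15 ≡ 12.
  x = λ² - 8 - 8 = 144 - 16 ≡ 14; y = λ·(8 - 14) - 7 ≡ 16. → (14, 16)
3P: (14, 16) + (8, 7). λ = (7 - 16)/(8 - 14) ≡ 10/13 mod 19. 13⁻¹ ≡ 3 (mod 19), so λ ≡ 11.
  x = λ² - 14 - 8 = 121 - 22 ≡ 4; y = λ·(14 - 4) - 16 ≡ 18. → (4, 18)
3P = (4, 18).
Finally 3P + Q:
(4, 18) + (11, 6). λ = (6 - 18)/(11 - 4) ≡ 7/7 mod 19. 7⁻¹ ≡ 11 (mod 19), so λ ≡ 1.
  x = λ² - 4 - 11 = 1 - 15 ≡ 5; y = λ·(4 - 5) - 18 ≡ 0. → (5, 0)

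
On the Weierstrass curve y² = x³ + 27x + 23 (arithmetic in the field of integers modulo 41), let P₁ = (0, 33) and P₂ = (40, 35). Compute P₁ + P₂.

(5, 18)

(0, 33) + (40, 35). λ = (35 - 33)/(40 - 0) ≡ 2/40 mod 41. 40⁻¹ ≡ 40 (mod 41), so λ ≡ 39.
  x = λ² - 0 - 40 = 1521 - 40 ≡ 5; y = λ·(0 - 5) - 33 ≡ 18. → (5, 18)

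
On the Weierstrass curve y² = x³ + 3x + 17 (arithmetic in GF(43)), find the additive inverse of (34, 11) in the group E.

-(34, 11) = (34, -11 mod 43) = (34, 32).

(34, 32)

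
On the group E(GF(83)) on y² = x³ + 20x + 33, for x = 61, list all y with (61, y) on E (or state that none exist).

x³ + 20x + 33 = 228234 ≡ 67 (mod 83).
67 is a non-residue mod 83; no y exists.

none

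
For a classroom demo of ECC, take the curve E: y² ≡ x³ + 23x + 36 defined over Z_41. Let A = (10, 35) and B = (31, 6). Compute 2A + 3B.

(39, 8)

First 2A:
Repeated addition: build up to 2A.
2A: tangent at (10, 35): λ = (3·10² + 23)/(2·35) ≡ 36/29. 29⁻¹ ≡ 17 (mod 41), so λ ≡ 36·17 ≡ 38.
  x = λ² - 10 - 10 = 1444 - 20 ≡ 30; y = λ·(10 - 30) - 35 ≡ 25. → (30, 25)
2A = (30, 25).
Next 3B:
Repeated addition: build up to 3B.
2B: tangent at (31, 6): λ = (3·31² + 23)/(2·6) ≡ 36/12. 12⁻¹ ≡ 24 (mod 41), so λ ≡ 36·24 ≡ 3.
  x = λ² - 31 - 31 = 9 - 62 ≡ 29; y = λ·(31 - 29) - 6 ≡ 0. → (29, 0)
3B: (29, 0) + (31, 6). λ = (6 - 0)/(31 - 29) ≡ 6/2 mod 41. 2⁻¹ ≡ 21 (mod 41), so λ ≡ 3.
  x = λ² - 29 - 31 = 9 - 60 ≡ 31; y = λ·(29 - 31) - 0 ≡ 35. → (31, 35)
3B = (31, 35).
Finally 2A + 3B:
(30, 25) + (31, 35). λ = (35 - 25)/(31 - 30) ≡ 10/1 mod 41. 1⁻¹ ≡ 1 (mod 41), so λ ≡ 10.
  x = λ² - 30 - 31 = 100 - 61 ≡ 39; y = λ·(30 - 39) - 25 ≡ 8. → (39, 8)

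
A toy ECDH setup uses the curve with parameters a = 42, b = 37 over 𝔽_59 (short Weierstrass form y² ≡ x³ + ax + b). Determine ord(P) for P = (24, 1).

7

2P: tangent at (24, 1): λ = (3·24² + 42)/(2·1) ≡ 0/2. 2⁻¹ ≡ 30 (mod 59), so λ ≡ 0·30 ≡ 0.
  x = λ² - 24 - 24 = 0 - 48 ≡ 11; y = λ·(24 - 11) - 1 ≡ 58. → (11, 58)
3P: (11, 58) + (24, 1). λ = (1 - 58)/(24 - 11) ≡ 2/13 mod 59. 13⁻¹ ≡ 50 (mod 59), so λ ≡ 41.
  x = λ² - 11 - 24 = 1681 - 35 ≡ 53; y = λ·(11 - 53) - 58 ≡ 49. → (53, 49)
4P: (53, 49) + (24, 1). λ = (1 - 49)/(24 - 53) ≡ 11/30 mod 59. 30⁻¹ ≡ 2 (mod 59), so λ ≡ 22.
  x = λ² - 53 - 24 = 484 - 77 ≡ 53; y = λ·(53 - 53) - 49 ≡ 10. → (53, 10)
5P: (53, 10) + (24, 1). λ = (1 - 10)/(24 - 53) ≡ 50/30 mod 59. 30⁻¹ ≡ 2 (mod 59) since 30·2 = 60 ≡ 1, so λ ≡ 41.
  x = λ² - 53 - 24 = 1681 - 77 ≡ 11; y = λ·(53 - 11) - 10 ≡ 1. → (11, 1)
6P: (11, 1) + (24, 1). λ = (1 - 1)/(24 - 11) ≡ 0/13 mod 59. 13⁻¹ ≡ 50 (mod 59), so λ ≡ 0.
  x = λ² - 11 - 24 = 0 - 35 ≡ 24; y = λ·(11 - 24) - 1 ≡ 58. → (24, 58)
7P: (24, 58) + (24, 1): same x and y₁ ≡ -y₂, so the sum is ∞.
7P = ∞, so the order is 7.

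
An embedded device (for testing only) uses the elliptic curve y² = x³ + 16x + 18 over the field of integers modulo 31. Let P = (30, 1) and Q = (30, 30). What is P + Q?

O

The two points share x = 30 and their y-coordinates satisfy 1 + 30 ≡ 0 (mod 31), so they are inverses. Their sum is ∞.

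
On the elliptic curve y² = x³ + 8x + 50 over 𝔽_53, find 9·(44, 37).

Write G = (44, 37).
Repeated addition: build up to 9G.
2G: tangent at (44, 37): λ = (3·44² + 8)/(2·37) ≡ 39/21. 21⁻¹ ≡ 48 (mod 53), so λ ≡ 39·48 ≡ 17.
  x = λ² - 44 - 44 = 289 - 88 ≡ 42; y = λ·(44 - 42) - 37 ≡ 50. → (42, 50)
3G: (42, 50) + (44, 37). λ = (37 - 50)/(44 - 42) ≡ 40/2 mod 53. 2⁻¹ ≡ 27 (mod 53), so λ ≡ 20.
  x = λ² - 42 - 44 = 400 - 86 ≡ 49; y = λ·(42 - 49) - 50 ≡ 22. → (49, 22)
4G: (49, 22) + (44, 37). λ = (37 - 22)/(44 - 49) ≡ 15/48 mod 53. 48⁻¹ ≡ 21 (mod 53) since 48·21 = 1008 ≡ 1, so λ ≡ 50.
  x = λ² - 49 - 44 = 2500 - 93 ≡ 22; y = λ·(49 - 22) - 22 ≡ 3. → (22, 3)
5G: (22, 3) + (44, 37). λ = (37 - 3)/(44 - 22) ≡ 34/22 mod 53. 22⁻¹ ≡ 41 (mod 53), so λ ≡ 16.
  x = λ² - 22 - 44 = 256 - 66 ≡ 31; y = λ·(22 - 31) - 3 ≡ 12. → (31, 12)
6G: (31, 12) + (44, 37). λ = (37 - 12)/(44 - 31) ≡ 25/13 mod 53. 13⁻¹ ≡ 49 (mod 53), so λ ≡ 6.
  x = λ² - 31 - 44 = 36 - 75 ≡ 14; y = λ·(31 - 14) - 12 ≡ 37. → (14, 37)
7G: (14, 37) + (44, 37). λ = (37 - 37)/(44 - 14) ≡ 0/30 mod 53. 30⁻¹ ≡ 23 (mod 53), so λ ≡ 0.
  x = λ² - 14 - 44 = 0 - 58 ≡ 48; y = λ·(14 - 48) - 37 ≡ 16. → (48, 16)
8G: (48, 16) + (44, 37). λ = (37 - 16)/(44 - 48) ≡ 21/49 mod 53. 49⁻¹ ≡ 13 (mod 53) since 49·13 = 637 ≡ 1, so λ ≡ 8.
  x = λ² - 48 - 44 = 64 - 92 ≡ 25; y = λ·(48 - 25) - 16 ≡ 9. → (25, 9)
9G: (25, 9) + (44, 37). λ = (37 - 9)/(44 - 25) ≡ 28/19 mod 53. 19⁻¹ ≡ 14 (mod 53), so λ ≡ 21.
  x = λ² - 25 - 44 = 441 - 69 ≡ 1; y = λ·(25 - 1) - 9 ≡ 18. → (1, 18)

(1, 18)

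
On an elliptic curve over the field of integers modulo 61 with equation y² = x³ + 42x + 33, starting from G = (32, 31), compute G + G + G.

Repeated addition: build up to 3G.
2G: tangent at (32, 31): λ = (3·32² + 42)/(2·31) ≡ 3/1. 1⁻¹ ≡ 1 (mod 61) since 1·1 = 1 ≡ 1, so λ ≡ 3·1 ≡ 3.
  x = λ² - 32 - 32 = 9 - 64 ≡ 6; y = λ·(32 - 6) - 31 ≡ 47. → (6, 47)
3G: (6, 47) + (32, 31). λ = (31 - 47)/(32 - 6) ≡ 45/26 mod 61. 26⁻¹ ≡ 54 (mod 61) since 26·54 = 1404 ≡ 1, so λ ≡ 51.
  x = λ² - 6 - 32 = 2601 - 38 ≡ 1; y = λ·(6 - 1) - 47 ≡ 25. → (1, 25)

(1, 25)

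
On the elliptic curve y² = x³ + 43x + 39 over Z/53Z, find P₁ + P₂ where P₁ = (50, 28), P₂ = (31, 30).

(50, 28) + (31, 30). λ = (30 - 28)/(31 - 50) ≡ 2/34 mod 53. 34⁻¹ ≡ 39 (mod 53) since 34·39 = 1326 ≡ 1, so λ ≡ 25.
  x = λ² - 50 - 31 = 625 - 81 ≡ 14; y = λ·(50 - 14) - 28 ≡ 24. → (14, 24)

(14, 24)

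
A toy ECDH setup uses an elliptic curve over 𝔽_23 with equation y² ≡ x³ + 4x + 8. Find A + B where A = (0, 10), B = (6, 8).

(0, 10) + (6, 8). λ = (8 - 10)/(6 - 0) ≡ 21/6 mod 23. 6⁻¹ ≡ 4 (mod 23) since 6·4 = 24 ≡ 1, so λ ≡ 15.
  x = λ² - 0 - 6 = 225 - 6 ≡ 12; y = λ·(0 - 12) - 10 ≡ 17. → (12, 17)

(12, 17)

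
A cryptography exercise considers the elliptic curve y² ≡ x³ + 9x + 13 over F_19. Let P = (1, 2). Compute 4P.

(9, 5)

Repeated addition: build up to 4P.
2P: tangent at (1, 2): λ = (3·1² + 9)/(2·2) ≡ 12/4. 4⁻¹ ≡ 5 (mod 19) since 4·5 = 20 ≡ 1, so λ ≡ 12·5 ≡ 3.
  x = λ² - 1 - 1 = 9 - 2 ≡ 7; y = λ·(1 - 7) - 2 ≡ 18. → (7, 18)
3P: (7, 18) + (1, 2). λ = (2 - 18)/(1 - 7) ≡ 3/13 mod 19. 13⁻¹ ≡ 3 (mod 19), so λ ≡ 9.
  x = λ² - 7 - 1 = 81 - 8 ≡ 16; y = λ·(7 - 16) - 18 ≡ 15. → (16, 15)
4P: (16, 15) + (1, 2). λ = (2 - 15)/(1 - 16) ≡ 6/4 mod 19. 4⁻¹ ≡ 5 (mod 19), so λ ≡ 11.
  x = λ² - 16 - 1 = 121 - 17 ≡ 9; y = λ·(16 - 9) - 15 ≡ 5. → (9, 5)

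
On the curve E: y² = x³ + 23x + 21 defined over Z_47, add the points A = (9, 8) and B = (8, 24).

(4, 6)

(9, 8) + (8, 24). λ = (24 - 8)/(8 - 9) ≡ 16/46 mod 47. 46⁻¹ ≡ 46 (mod 47), so λ ≡ 31.
  x = λ² - 9 - 8 = 961 - 17 ≡ 4; y = λ·(9 - 4) - 8 ≡ 6. → (4, 6)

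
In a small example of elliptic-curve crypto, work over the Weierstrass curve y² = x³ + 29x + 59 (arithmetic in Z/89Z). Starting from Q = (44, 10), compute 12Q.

Double-and-add on 12 = (1100)₂. Start with Q = (44, 10) for the leading 1-bit.
double: tangent at (44, 10): λ = (3·44² + 29)/(2·10) ≡ 52/20. 20⁻¹ ≡ 49 (mod 89), so λ ≡ 52·49 ≡ 56.
  x = λ² - 44 - 44 = 3136 - 88 ≡ 22; y = λ·(44 - 22) - 10 ≡ 65. → (22, 65)
add Q: (22, 65) + (44, 10). λ = (10 - 65)/(44 - 22) ≡ 34/22 mod 89. 22⁻¹ ≡ 85 (mod 89), so λ ≡ 42.
  x = λ² - 22 - 44 = 1764 - 66 ≡ 7; y = λ·(22 - 7) - 65 ≡ 31. → (7, 31)
double: tangent at (7, 31): λ = (3·7² + 29)/(2·31) ≡ 87/62. 62⁻¹ ≡ 56 (mod 89) since 62·56 = 3472 ≡ 1, so λ ≡ 87·56 ≡ 66.
  x = λ² - 7 - 7 = 4356 - 14 ≡ 70; y = λ·(7 - 70) - 31 ≡ 83. → (70, 83)
double: tangent at (70, 83): λ = (3·70² + 29)/(2·83) ≡ 44/77. 77⁻¹ ≡ 37 (mod 89) since 77·37 = 2849 ≡ 1, so λ ≡ 44·37 ≡ 26.
  x = λ² - 70 - 70 = 676 - 140 ≡ 2; y = λ·(70 - 2) - 83 ≡ 83. → (2, 83)

(2, 83)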